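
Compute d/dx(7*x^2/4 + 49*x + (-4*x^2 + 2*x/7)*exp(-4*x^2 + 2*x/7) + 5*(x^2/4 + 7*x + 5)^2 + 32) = 32*x^3*exp(-4*x^2 + 2*x/7) + 5*x^3/4 - 24*x^2*exp(-4*x^2 + 2*x/7)/7 + 105*x^2/2 - 388*x*exp(-4*x^2 + 2*x/7)/49 + 1037*x/2 + 2*exp(-4*x^2 + 2*x/7)/7 + 399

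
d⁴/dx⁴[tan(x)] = 24*tan(x)^5 + 40*tan(x)^3 + 16*tan(x)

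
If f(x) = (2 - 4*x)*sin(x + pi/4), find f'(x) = -4*x*cos(x + pi/4) - 3*sqrt(2)*sin(x) - sqrt(2)*cos(x)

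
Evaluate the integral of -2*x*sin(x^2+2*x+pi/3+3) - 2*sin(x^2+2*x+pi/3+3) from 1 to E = -cos(pi/3 + 6) + cos(pi/3 + 2 + (1 + E)^2)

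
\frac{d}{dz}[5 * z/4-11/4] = 5/4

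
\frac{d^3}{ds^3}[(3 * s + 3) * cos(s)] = 3*s*sin(s) + 3*sin(s) - 9*cos(s)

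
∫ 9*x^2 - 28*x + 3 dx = 3*x^3 - 14*x^2 + 3*x + C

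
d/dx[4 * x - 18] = 4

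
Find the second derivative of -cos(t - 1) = cos(t - 1)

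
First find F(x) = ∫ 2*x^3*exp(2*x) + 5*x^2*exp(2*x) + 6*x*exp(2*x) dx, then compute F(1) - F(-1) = 3*exp(-2) + 3*exp(2)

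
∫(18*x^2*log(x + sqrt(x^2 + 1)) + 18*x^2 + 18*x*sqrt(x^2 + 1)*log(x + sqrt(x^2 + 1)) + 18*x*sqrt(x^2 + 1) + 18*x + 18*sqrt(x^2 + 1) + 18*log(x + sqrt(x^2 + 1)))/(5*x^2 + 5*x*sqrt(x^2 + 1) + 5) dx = 18*(x + 1)*log(x + sqrt(x^2 + 1))/5 + C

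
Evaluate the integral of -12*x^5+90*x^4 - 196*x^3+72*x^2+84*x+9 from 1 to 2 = 0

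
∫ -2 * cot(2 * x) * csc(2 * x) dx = csc(2*x) + C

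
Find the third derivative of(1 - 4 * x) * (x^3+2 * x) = 6 - 96*x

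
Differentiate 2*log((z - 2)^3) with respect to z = 6/(z - 2)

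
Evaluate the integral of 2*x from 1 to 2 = 3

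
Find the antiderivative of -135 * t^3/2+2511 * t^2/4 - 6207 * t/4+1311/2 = -135*t^4/8 + 837*t^3/4 - 6207*t^2/8 + 1311*t/2 + C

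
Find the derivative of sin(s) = cos(s)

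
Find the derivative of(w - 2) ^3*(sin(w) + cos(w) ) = (w - 2)^2*(sqrt(2)*w*cos(w + pi/4) + 5*sin(w) + cos(w))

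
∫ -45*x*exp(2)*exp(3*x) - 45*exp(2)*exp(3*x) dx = (-15*x - 10)*exp(3*x + 2) + C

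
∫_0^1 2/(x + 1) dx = -2*log(3) + 2*log(6)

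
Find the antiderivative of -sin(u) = cos(u) + C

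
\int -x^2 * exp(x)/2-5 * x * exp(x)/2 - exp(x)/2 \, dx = (-x^2 - 3*x + 2)*exp(x)/2 + C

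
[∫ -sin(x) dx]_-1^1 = 0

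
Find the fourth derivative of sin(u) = sin(u)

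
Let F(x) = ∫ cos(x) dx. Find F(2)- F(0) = sin(2)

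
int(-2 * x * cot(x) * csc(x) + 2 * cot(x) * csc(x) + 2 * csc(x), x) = (2*x - 2)*csc(x) + C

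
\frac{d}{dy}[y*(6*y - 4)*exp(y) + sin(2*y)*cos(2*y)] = 6*y^2*exp(y) + 8*y*exp(y) - 4*exp(y) - 2*sin(2*y)^2 + 2*cos(2*y)^2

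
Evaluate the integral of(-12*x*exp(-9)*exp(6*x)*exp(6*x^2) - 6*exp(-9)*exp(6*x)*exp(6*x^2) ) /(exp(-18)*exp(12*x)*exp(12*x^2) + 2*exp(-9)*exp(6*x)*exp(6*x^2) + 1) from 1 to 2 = -exp(-3)/(exp(-3) + 1) + exp(-27)/(exp(-27) + 1)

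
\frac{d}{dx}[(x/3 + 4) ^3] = x^2/9 + 8*x/3 + 16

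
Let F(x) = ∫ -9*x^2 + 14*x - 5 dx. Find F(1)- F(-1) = -16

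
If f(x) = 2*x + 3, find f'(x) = 2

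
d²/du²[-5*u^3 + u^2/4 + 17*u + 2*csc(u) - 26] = -30*u + 1/2 - 2/sin(u) + 4/sin(u)^3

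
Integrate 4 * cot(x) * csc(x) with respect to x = -4*csc(x) + C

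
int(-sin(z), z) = cos(z) + C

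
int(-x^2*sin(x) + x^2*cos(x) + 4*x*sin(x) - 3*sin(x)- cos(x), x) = sqrt(2)*(x - 1)^2*sin(x + pi/4) + C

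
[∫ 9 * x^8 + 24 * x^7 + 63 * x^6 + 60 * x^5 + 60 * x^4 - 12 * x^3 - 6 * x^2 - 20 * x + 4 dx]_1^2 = 3336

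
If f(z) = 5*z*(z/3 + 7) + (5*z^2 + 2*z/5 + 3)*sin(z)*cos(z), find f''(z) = -10*z^2*sin(2*z) - 4*z*sin(2*z)/5 + 20*z*cos(2*z) - sin(2*z) + 4*cos(2*z)/5 + 10/3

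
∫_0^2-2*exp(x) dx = 2 - 2*exp(2)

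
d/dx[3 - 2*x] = -2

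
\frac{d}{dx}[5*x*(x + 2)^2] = 15*x^2 + 40*x + 20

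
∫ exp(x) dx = exp(x) + C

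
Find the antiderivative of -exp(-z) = exp(-z) + C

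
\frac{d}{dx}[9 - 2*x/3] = -2/3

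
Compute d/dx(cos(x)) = -sin(x)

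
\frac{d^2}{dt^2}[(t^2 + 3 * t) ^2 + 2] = 12*t^2 + 36*t + 18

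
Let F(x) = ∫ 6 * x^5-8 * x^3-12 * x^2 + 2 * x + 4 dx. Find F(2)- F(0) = 12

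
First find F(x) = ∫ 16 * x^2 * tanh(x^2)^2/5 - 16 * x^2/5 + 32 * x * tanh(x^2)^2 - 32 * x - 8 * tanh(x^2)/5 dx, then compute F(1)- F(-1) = -16*tanh(1)/5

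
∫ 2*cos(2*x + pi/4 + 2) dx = sin(2*x + pi/4 + 2) + C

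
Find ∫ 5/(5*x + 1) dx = log(5*x + 1) + C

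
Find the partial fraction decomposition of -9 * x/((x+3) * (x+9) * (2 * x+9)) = -6/(2*x + 9) + 3/(2*(x + 9)) + 3/(2*(x + 3))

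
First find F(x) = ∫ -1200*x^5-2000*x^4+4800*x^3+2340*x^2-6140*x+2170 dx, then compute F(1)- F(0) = 480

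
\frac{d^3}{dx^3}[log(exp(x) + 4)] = (-4*exp(2*x) + 16*exp(x))/(exp(3*x) + 12*exp(2*x) + 48*exp(x) + 64)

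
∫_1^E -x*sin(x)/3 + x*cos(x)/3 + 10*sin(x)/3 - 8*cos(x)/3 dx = (-3 + E/3)*(cos(E) + sin(E)) + 8*cos(1)/3 + 8*sin(1)/3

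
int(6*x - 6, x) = 3*x^2 - 6*x + C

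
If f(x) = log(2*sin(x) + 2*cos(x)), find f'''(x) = 2*cos(x + pi/4)/sin(x + pi/4)^3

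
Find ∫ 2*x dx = x^2 + C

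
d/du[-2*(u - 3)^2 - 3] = 12 - 4*u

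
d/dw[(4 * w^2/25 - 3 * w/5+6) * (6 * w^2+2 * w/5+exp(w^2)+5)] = 8*w^3*exp(w^2)/25 + 96*w^3/25 - 6*w^2*exp(w^2)/5 - 1326*w^2/125 + 308*w*exp(w^2)/25 + 1828*w/25 - 3*exp(w^2)/5 - 3/5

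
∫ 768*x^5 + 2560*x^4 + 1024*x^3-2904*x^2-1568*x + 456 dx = 128*x^6 + 512*x^5 + 256*x^4 - 968*x^3 - 784*x^2 + 456*x + C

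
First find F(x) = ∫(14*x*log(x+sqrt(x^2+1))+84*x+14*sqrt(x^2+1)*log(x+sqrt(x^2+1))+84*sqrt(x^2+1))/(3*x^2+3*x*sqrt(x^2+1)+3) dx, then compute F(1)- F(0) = 7*log(1 + sqrt(2))^2/3 + 28*log(1 + sqrt(2))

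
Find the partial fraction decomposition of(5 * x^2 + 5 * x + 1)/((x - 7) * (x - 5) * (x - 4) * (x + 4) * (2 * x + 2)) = 61/(4752*(x + 4)) - 1/(1440*(x + 1)) + 101/(240*(x - 4)) - 151/(216*(x - 5)) + 281/(1056*(x - 7))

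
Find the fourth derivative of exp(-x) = exp(-x)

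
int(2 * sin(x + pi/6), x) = -2*cos(x + pi/6) + C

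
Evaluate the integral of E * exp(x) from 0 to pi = -E + exp(1 + pi)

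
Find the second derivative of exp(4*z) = 16*exp(4*z)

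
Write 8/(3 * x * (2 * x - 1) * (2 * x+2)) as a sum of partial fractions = 16/(9*(2*x - 1)) + 4/(9*(x + 1)) - 4/(3*x)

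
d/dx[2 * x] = 2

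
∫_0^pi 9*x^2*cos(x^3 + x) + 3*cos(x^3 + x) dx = -3*sin(pi^3)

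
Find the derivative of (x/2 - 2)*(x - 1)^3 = 2*x^3 - 21*x^2/2 + 15*x - 13/2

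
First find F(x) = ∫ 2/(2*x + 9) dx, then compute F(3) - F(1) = -log(11/3) + log(5)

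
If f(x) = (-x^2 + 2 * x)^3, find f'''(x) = -120*x^3 + 360*x^2 - 288*x + 48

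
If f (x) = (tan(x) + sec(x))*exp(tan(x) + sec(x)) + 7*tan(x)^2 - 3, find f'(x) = (sqrt(2)*exp(tan(x) + 1/cos(x))*sin(x)*sin(x + pi/4) + sqrt(2)*exp(tan(x) + 1/cos(x))*sin(x + pi/4) + exp(1/cos(x))*exp(tan(x))*sin(x) + exp(1/cos(x))*exp(tan(x)) + 14*sin(x))/cos(x)^3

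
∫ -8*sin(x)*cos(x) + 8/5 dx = 8*x/5 - 4*sin(x)^2 + C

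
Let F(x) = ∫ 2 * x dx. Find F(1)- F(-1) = 0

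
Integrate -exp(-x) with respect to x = exp(-x) + C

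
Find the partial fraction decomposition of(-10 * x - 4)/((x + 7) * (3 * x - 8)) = -92/(29*(3*x - 8)) - 66/(29*(x + 7))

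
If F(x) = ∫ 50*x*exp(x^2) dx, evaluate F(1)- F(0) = -25 + 25*E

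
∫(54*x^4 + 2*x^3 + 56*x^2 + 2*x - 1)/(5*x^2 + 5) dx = 18*x^3/5 + x^2/5 + 2*x/5 + 3*acot(x)/5 + C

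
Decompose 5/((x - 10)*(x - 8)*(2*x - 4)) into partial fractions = 5/(96*(x - 2)) - 5/(24*(x - 8)) + 5/(32*(x - 10))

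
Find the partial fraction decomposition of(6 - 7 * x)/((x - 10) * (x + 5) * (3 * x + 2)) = -3/(13*(3*x + 2)) + 41/(195*(x + 5)) - 2/(15*(x - 10))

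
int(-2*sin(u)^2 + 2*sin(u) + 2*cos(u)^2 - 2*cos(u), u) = (sqrt(2)*sin(u + pi/4) - 1)^2 + C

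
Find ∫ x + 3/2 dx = x^2/2 + 3*x/2 + C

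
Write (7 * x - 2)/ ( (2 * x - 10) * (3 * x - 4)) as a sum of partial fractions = -1/(3*x - 4) + 3/(2*(x - 5))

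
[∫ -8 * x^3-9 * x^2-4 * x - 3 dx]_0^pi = (-2*pi - 3)*(pi + pi^3)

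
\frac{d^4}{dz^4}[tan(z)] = 24*tan(z)^5 + 40*tan(z)^3 + 16*tan(z)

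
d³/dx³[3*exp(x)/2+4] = 3*exp(x)/2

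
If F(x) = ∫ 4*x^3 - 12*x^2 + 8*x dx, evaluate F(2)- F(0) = 0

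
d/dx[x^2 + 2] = 2*x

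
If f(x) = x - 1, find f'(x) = 1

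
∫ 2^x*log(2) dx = 2^x + C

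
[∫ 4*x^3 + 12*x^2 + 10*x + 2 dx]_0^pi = -1 + 6*pi + 3*pi^2 + (-pi^2 - 2*pi + 1)^2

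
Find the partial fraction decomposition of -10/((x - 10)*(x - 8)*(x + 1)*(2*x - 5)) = -16/(231*(2*x - 5)) + 10/(693*(x + 1)) + 5/(99*(x - 8)) - 1/(33*(x - 10))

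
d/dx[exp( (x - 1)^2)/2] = x*exp(x^2 - 2*x + 1) - exp(x^2 - 2*x + 1)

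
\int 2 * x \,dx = x^2 + C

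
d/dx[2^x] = 2^x*log(2)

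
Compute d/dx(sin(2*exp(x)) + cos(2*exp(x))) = 2*sqrt(2)*exp(x)*cos(2*exp(x) + pi/4)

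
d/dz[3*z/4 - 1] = 3/4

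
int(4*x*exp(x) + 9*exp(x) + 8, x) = (4*x + 5)*(exp(x) + 2) + C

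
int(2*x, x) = x^2 + C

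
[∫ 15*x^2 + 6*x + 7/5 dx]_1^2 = 227/5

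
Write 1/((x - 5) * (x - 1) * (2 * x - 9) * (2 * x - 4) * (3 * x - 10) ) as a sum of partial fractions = 81/(1960*(3*x - 10)) - 8/(245*(2*x - 9)) + 1/(392*(x - 1)) - 1/(120*(x - 2)) + 1/(120*(x - 5))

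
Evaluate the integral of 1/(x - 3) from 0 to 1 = -log(9) + log(6)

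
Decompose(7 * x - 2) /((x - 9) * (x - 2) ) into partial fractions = -12/(7*(x - 2)) + 61/(7*(x - 9))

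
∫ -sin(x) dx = cos(x) + C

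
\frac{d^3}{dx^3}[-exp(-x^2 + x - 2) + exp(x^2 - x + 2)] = (8*x^3*exp(2*x^2 - 2*x + 4) + 8*x^3 - 12*x^2*exp(2*x^2 - 2*x + 4) - 12*x^2 + 18*x*exp(2*x^2 - 2*x + 4) - 6*x - 7*exp(2*x^2 - 2*x + 4) + 5)*exp(-x^2 + x - 2)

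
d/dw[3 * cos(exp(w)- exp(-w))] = -3*(exp(2*w) + 1)*exp(-w)*sin(exp(w) - exp(-w))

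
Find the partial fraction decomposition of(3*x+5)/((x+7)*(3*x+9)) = 4/(3*(x + 7)) - 1/(3*(x + 3))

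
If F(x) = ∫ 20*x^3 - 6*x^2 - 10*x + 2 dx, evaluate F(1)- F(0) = 0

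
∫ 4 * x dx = 2*x^2 + C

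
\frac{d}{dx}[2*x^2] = 4*x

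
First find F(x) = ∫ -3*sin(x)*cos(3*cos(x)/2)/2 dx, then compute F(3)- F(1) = sin(3*cos(3)/2) - sin(3*cos(1)/2)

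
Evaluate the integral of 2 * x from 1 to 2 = 3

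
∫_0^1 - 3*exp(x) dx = 3 - 3*E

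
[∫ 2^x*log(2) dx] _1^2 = 2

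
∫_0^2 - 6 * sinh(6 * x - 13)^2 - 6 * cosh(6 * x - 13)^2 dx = -sinh(26)/2 + sinh(2)/2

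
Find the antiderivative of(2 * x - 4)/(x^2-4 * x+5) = log(3*(x - 2)^2 + 3) + C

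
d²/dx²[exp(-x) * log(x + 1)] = (x^2*log(x + 1) + 2*x*log(x + 1) - 2*x + log(x + 1) - 3)/(x^2*exp(x) + 2*x*exp(x) + exp(x))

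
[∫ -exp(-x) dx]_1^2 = -exp(-1) + exp(-2)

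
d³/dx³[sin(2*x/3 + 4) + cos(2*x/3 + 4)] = 8*sin(2*x/3 + 4)/27 - 8*cos(2*x/3 + 4)/27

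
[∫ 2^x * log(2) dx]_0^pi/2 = -1 + 2^(pi/2)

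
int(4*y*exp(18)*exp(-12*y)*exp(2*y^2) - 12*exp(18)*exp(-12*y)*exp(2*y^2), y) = exp(2*(y - 3)^2) + C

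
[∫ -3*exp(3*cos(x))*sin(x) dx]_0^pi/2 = 1 - exp(3)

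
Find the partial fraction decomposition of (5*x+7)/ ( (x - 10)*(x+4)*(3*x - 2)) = -93/(392*(3*x - 2)) - 13/(196*(x + 4)) + 57/(392*(x - 10))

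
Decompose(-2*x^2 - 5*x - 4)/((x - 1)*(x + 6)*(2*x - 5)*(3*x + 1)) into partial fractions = -69/(1156*(3*x + 1)) - 232/(867*(2*x - 5)) + 46/(2023*(x + 6)) + 11/(84*(x - 1))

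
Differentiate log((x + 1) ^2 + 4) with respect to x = (2*x + 2)/(x^2 + 2*x + 5)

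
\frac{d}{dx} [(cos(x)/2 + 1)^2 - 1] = -(cos(x)/2 + 1)*sin(x)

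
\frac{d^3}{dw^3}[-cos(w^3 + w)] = -27*w^6*sin(w^3 + w) - 27*w^4*sin(w^3 + w) + 54*w^3*cos(w^3 + w) - 9*w^2*sin(w^3 + w) + 18*w*cos(w^3 + w) + 5*sin(w^3 + w)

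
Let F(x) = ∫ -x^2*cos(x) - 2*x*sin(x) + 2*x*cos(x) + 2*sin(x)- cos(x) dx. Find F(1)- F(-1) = -4*sin(1)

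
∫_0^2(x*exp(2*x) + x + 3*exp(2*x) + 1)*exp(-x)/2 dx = -2*exp(-2) + 2*exp(2)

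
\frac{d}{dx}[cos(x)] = -sin(x)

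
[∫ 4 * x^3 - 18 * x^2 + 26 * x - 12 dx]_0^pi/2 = -4 + (-3*pi/2 + 2 + pi^2/4)^2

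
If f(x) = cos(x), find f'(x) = -sin(x)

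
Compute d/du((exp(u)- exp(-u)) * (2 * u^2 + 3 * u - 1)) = (2*u^2*exp(2*u) + 2*u^2 + 7*u*exp(2*u) - u + 2*exp(2*u) - 4)*exp(-u)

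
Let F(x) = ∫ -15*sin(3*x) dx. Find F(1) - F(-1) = 0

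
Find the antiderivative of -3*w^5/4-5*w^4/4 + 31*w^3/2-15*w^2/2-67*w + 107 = -w^6/8 - w^5/4 + 31*w^4/8 - 5*w^3/2 - 67*w^2/2 + 107*w + C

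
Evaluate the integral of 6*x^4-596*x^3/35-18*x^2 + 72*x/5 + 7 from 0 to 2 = -1222/35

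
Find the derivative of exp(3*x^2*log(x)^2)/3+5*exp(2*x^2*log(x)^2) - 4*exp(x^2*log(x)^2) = 2*x*exp(3*x^2*log(x)^2)*log(x)^2 + 2*x*exp(3*x^2*log(x)^2)*log(x) + 20*x*exp(2*x^2*log(x)^2)*log(x)^2 + 20*x*exp(2*x^2*log(x)^2)*log(x) - 8*x*exp(x^2*log(x)^2)*log(x)^2 - 8*x*exp(x^2*log(x)^2)*log(x)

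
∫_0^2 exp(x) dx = -1 + exp(2)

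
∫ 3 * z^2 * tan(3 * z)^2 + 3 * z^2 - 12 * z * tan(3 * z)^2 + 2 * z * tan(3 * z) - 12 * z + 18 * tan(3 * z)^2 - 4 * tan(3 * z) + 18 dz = ((z - 2)^2 + 2)*tan(3*z) + C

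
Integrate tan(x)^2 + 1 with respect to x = tan(x) + C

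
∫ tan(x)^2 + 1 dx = tan(x) + C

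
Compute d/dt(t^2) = 2*t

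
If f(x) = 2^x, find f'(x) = 2^x*log(2)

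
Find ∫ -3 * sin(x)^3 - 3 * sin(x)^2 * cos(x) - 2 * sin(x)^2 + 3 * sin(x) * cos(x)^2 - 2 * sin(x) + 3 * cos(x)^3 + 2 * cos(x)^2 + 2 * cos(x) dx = sin(2*x) + 7*sqrt(2)*sin(x + pi/4)/2 - sqrt(2)*cos(3*x + pi/4)/2 + C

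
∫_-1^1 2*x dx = 0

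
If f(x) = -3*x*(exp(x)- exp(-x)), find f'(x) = (-3*x*exp(2*x) - 3*x - 3*exp(2*x) + 3)*exp(-x)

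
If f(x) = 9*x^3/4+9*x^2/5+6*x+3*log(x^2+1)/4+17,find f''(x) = (135*x^5 + 36*x^4 + 270*x^3 + 57*x^2 + 135*x + 51)/(10*x^4 + 20*x^2 + 10)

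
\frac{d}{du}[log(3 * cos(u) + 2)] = -3*sin(u)/(3*cos(u) + 2)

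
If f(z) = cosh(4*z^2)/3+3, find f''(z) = 64*z^2*cosh(4*z^2)/3 + 8*sinh(4*z^2)/3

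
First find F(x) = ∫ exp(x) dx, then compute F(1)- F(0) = -1 + E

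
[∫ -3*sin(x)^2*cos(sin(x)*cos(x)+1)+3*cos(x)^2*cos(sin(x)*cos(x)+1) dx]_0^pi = 0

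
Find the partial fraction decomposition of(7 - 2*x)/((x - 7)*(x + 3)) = -13/(10*(x + 3)) - 7/(10*(x - 7))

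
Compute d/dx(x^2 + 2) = 2*x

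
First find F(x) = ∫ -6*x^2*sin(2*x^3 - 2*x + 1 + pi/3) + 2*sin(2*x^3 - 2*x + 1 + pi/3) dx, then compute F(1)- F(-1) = 0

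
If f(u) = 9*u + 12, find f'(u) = 9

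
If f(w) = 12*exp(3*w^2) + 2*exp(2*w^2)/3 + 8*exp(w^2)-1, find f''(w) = 432*w^2*exp(3*w^2) + 32*w^2*exp(2*w^2)/3 + 32*w^2*exp(w^2) + 72*exp(3*w^2) + 8*exp(2*w^2)/3 + 16*exp(w^2)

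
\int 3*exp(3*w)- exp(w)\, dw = exp(3*w) - exp(w) + C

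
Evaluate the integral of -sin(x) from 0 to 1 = -1 + cos(1)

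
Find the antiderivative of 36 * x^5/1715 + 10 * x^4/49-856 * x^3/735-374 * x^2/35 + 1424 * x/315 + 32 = 6*x^6/1715 + 2*x^5/49 - 214*x^4/735 - 374*x^3/105 + 712*x^2/315 + 32*x + C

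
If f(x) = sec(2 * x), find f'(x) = 2*tan(2*x)*sec(2*x)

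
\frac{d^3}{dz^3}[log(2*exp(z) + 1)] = (-4*exp(2*z) + 2*exp(z))/(8*exp(3*z) + 12*exp(2*z) + 6*exp(z) + 1)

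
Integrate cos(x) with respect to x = sin(x) + C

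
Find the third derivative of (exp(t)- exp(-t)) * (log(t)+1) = (t^3*exp(2*t)*log(t) + t^3*exp(2*t) + t^3*log(t) + t^3 + 3*t^2*exp(2*t) - 3*t^2 - 3*t*exp(2*t) - 3*t + 2*exp(2*t) - 2)*exp(-t)/t^3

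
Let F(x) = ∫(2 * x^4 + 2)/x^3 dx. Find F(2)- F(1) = 15/4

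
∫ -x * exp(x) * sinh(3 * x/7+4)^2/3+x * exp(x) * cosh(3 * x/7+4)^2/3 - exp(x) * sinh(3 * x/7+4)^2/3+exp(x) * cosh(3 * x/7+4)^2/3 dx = x*exp(x)/3 + C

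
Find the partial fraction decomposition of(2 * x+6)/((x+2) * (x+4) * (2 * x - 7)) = 52/(165*(2*x - 7)) - 1/(15*(x + 4)) - 1/(11*(x + 2))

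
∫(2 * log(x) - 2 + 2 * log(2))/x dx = (log(2*x) - 1)^2 + C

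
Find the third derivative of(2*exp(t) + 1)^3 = 216*exp(3*t) + 96*exp(2*t) + 6*exp(t)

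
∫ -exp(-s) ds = exp(-s) + C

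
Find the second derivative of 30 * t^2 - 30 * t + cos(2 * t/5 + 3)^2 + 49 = 8*sin(2*t/5 + 3)^2/25 - 8*cos(2*t/5 + 3)^2/25 + 60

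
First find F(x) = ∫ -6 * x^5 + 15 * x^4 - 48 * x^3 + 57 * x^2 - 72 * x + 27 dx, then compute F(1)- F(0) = 0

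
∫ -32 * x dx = -16*x^2 + C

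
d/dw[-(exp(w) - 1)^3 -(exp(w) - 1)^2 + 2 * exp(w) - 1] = -3*exp(3*w) + 4*exp(2*w) + exp(w)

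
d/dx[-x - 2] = -1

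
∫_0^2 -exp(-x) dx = -1 + exp(-2)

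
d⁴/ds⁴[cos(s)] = cos(s)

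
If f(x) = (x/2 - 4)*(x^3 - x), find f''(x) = 6*x^2 - 24*x - 1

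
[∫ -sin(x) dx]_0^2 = -1 + cos(2)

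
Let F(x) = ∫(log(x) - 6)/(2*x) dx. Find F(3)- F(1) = -9 + (-3 + log(3)/2)^2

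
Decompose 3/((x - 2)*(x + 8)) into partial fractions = -3/(10*(x + 8)) + 3/(10*(x - 2))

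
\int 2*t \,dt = t^2 + C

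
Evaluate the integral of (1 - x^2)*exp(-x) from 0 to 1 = -1 + 4*exp(-1)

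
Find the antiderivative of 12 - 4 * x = -2*x^2 + 12*x + C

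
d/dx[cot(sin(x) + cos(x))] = -sqrt(2)*cos(x + pi/4)/sin(sqrt(2)*sin(x + pi/4))^2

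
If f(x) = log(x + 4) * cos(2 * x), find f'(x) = (-2*x*log(x + 4)*sin(2*x) - 8*log(x + 4)*sin(2*x) + cos(2*x))/(x + 4)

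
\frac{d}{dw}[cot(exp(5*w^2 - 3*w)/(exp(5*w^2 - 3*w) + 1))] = (3 - 10*w)*exp(-3*w)*exp(5*w^2)/((1 + 2*exp(-3*w)*exp(5*w^2) + exp(-6*w)*exp(10*w^2))*sin(exp(5*w^2)/(exp(3*w) + exp(5*w^2)))^2)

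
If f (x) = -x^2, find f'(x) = -2*x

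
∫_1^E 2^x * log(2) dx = -2 + 2^E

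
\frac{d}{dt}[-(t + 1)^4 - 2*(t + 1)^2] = -4*t^3 - 12*t^2 - 16*t - 8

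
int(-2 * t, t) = -t^2 + C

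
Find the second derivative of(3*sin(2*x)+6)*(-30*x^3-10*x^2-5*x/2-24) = 360*x^3*sin(2*x) + 120*x^2*sin(2*x) - 1080*x^2*cos(2*x) - 510*x*sin(2*x) - 240*x*cos(2*x) - 1080*x + 228*sin(2*x) - 30*cos(2*x) - 120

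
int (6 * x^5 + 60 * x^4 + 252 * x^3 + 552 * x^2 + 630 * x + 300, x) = x^6 + 12*x^5 + 63*x^4 + 184*x^3 + 315*x^2 + 300*x + C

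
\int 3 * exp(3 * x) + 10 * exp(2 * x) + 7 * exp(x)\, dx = (exp(x) + 2)^3 - (exp(x) + 2)^2 - exp(x) + C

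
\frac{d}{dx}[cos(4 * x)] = -4*sin(4*x)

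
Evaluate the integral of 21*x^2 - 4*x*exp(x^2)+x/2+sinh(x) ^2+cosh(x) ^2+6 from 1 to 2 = -2*exp(4) - sinh(2)/2 + 2*E + sinh(4)/2 + 223/4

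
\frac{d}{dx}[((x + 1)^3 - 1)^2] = 6*x^5 + 30*x^4 + 60*x^3 + 54*x^2 + 18*x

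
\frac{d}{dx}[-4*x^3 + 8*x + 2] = 8 - 12*x^2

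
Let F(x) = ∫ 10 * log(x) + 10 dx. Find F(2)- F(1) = 20*log(2)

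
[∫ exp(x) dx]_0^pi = -1 + exp(pi)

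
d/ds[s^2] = 2*s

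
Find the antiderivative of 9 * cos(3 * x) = 3*sin(3*x) + C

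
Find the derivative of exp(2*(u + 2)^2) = 4*u*exp(2*u^2 + 8*u + 8) + 8*exp(2*u^2 + 8*u + 8)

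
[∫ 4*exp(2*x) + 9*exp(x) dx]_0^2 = -19 + exp(2) + 2*(2 + exp(2))^2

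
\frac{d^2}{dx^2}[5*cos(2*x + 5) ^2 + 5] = -40*cos(4*x + 10)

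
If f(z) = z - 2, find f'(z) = 1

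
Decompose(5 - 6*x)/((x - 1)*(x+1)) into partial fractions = -11/(2*(x + 1)) - 1/(2*(x - 1))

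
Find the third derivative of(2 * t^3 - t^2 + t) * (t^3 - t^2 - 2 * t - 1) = 240*t^3 - 180*t^2 - 48*t - 6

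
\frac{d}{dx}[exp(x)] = exp(x)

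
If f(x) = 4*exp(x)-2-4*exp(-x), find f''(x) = (4*exp(2*x) - 4)*exp(-x)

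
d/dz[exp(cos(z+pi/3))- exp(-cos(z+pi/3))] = -(1 + exp(-sqrt(3)*sin(z))*exp(cos(z)))*exp(-cos(z + pi/3))*sin(z + pi/3)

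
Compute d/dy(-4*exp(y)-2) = -4*exp(y)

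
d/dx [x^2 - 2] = 2*x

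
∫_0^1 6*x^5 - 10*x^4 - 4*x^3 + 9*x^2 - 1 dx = 0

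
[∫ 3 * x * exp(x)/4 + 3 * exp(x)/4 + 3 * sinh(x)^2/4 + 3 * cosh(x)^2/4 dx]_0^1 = 3*sinh(2)/8 + 3*E/4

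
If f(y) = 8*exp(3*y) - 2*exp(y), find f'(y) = 24*exp(3*y) - 2*exp(y)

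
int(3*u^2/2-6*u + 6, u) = u^3/2 - 3*u^2 + 6*u + C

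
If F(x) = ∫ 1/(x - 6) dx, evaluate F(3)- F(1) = -log(5) + log(3)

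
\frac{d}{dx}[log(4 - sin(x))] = cos(x)/(sin(x) - 4)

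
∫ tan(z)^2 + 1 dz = tan(z) + C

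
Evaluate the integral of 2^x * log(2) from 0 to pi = -1 + 2^pi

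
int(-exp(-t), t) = exp(-t) + C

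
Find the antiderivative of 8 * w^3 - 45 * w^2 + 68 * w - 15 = 2*w^4 - 15*w^3 + 34*w^2 - 15*w + C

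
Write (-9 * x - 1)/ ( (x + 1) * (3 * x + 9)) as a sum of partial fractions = -13/(3*(x + 3)) + 4/(3*(x + 1))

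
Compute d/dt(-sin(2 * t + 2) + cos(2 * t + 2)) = -2*sin(2*t + 2) - 2*cos(2*t + 2)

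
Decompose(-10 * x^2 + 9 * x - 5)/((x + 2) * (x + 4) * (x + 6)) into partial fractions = -419/(8*(x + 6)) + 201/(4*(x + 4)) - 63/(8*(x + 2))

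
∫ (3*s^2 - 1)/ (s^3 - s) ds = log(2*s^3 - 2*s) + C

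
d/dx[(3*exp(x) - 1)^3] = 81*exp(3*x) - 54*exp(2*x) + 9*exp(x)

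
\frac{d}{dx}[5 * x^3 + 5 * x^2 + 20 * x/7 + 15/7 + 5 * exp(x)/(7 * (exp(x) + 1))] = (105*x^2*exp(2*x) + 210*x^2*exp(x) + 105*x^2 + 70*x*exp(2*x) + 140*x*exp(x) + 70*x + 20*exp(2*x) + 45*exp(x) + 20)/(7*exp(2*x) + 14*exp(x) + 7)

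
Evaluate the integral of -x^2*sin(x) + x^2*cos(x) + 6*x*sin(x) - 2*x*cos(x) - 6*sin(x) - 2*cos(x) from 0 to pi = -(-2 + pi)^2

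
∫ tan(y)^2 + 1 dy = tan(y) + C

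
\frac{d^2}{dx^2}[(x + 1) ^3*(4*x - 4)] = 48*x^2 + 48*x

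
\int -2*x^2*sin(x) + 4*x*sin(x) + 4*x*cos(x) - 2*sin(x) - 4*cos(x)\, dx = 2*(x - 1)^2*cos(x) + C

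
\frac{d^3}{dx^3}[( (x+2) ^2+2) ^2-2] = 24*x + 48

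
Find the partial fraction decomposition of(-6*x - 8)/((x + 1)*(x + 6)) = -28/(5*(x + 6)) - 2/(5*(x + 1))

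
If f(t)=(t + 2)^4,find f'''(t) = 24*t + 48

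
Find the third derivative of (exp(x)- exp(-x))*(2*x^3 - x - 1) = (2*x^3*exp(2*x) + 2*x^3 + 18*x^2*exp(2*x) - 18*x^2 + 35*x*exp(2*x) + 35*x + 8*exp(2*x) - 10)*exp(-x)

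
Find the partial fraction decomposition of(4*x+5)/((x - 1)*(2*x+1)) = -2/(2*x + 1) + 3/(x - 1)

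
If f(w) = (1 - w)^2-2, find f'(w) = 2*w - 2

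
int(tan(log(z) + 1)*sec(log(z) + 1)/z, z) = sec(log(z) + 1) + C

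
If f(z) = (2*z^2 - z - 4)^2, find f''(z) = 48*z^2 - 24*z - 30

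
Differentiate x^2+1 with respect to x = 2*x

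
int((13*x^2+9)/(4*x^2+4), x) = 13*x/4 + acot(x) + C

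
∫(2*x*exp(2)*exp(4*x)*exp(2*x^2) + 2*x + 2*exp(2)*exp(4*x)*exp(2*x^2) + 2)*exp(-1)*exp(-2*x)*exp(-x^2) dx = 2*sinh((x + 1)^2) + C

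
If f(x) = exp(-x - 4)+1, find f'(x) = -exp(-x - 4)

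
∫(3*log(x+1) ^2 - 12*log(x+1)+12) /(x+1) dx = (log(x + 1) - 2)^3 + C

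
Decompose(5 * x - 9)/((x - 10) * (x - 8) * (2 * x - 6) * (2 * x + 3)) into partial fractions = 22/(1311*(2*x + 3)) + 1/(105*(x - 3)) - 31/(380*(x - 8)) + 41/(644*(x - 10))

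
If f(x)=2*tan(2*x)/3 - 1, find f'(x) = 4/(3*cos(2*x)^2)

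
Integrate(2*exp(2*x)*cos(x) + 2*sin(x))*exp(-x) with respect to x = 2*sqrt(2)*sin(x + pi/4)*sinh(x) + C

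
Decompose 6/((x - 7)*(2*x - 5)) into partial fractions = -4/(3*(2*x - 5)) + 2/(3*(x - 7))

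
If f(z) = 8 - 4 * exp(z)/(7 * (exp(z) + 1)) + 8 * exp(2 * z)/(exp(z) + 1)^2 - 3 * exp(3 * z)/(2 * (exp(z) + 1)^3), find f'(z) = (153*exp(3*z) + 208*exp(2*z) - 8*exp(z))/(14*exp(4*z) + 56*exp(3*z) + 84*exp(2*z) + 56*exp(z) + 14)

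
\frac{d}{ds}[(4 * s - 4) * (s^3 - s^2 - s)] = 16*s^3 - 24*s^2 + 4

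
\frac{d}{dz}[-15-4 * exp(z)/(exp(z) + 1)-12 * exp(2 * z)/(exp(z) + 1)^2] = (-28*exp(2*z) - 4*exp(z))/(exp(3*z) + 3*exp(2*z) + 3*exp(z) + 1)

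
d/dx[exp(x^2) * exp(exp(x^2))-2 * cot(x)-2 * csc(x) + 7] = 2*x*exp(x^2 + exp(x^2)) + 2*x*exp(2*x^2 + exp(x^2)) + 2*cot(x)^2 + 2*cot(x)*csc(x) + 2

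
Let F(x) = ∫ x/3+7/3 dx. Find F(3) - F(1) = 6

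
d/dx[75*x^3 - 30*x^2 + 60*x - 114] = 225*x^2 - 60*x + 60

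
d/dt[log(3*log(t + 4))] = 1/(t*log(t + 4) + 4*log(t + 4))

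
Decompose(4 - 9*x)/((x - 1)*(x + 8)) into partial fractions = -76/(9*(x + 8)) - 5/(9*(x - 1))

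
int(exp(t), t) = exp(t) + C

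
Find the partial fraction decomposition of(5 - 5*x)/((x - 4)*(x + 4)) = -25/(8*(x + 4)) - 15/(8*(x - 4))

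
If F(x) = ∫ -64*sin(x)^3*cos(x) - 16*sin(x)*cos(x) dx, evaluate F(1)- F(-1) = 0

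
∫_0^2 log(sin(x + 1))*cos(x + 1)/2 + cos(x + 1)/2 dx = log(sin(3))*sin(3)/2 - log(sin(1))*sin(1)/2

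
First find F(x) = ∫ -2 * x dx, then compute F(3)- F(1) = -8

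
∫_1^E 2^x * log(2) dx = -2 + 2^E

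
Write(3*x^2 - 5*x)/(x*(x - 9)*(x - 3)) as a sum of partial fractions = -2/(3*(x - 3)) + 11/(3*(x - 9))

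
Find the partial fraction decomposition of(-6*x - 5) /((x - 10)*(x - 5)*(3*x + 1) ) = -27/(496*(3*x + 1)) + 7/(16*(x - 5)) - 13/(31*(x - 10))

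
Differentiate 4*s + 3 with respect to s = 4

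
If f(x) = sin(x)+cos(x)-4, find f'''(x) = sin(x) - cos(x)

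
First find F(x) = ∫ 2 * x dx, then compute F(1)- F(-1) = 0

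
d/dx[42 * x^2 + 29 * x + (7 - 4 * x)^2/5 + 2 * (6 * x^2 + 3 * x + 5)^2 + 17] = 288*x^3 + 216*x^2 + 1832*x/5 + 389/5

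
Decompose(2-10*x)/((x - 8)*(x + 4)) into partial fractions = -7/(2*(x + 4)) - 13/(2*(x - 8))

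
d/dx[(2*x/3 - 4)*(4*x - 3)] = 16*x/3 - 18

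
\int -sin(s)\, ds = cos(s) + C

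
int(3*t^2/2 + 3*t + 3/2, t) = t^3/2 + 3*t^2/2 + 3*t/2 + C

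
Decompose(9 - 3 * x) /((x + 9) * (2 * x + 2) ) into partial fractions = -9/(4*(x + 9)) + 3/(4*(x + 1))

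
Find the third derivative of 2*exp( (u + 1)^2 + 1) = 16*u^3*exp(u^2 + 2*u + 2) + 48*u^2*exp(u^2 + 2*u + 2) + 72*u*exp(u^2 + 2*u + 2) + 40*exp(u^2 + 2*u + 2)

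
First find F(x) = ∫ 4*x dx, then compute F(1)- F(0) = 2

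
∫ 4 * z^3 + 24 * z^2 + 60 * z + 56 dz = z^4 + 8*z^3 + 30*z^2 + 56*z + C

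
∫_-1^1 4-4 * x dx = 8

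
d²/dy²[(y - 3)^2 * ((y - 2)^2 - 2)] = 12*y^2 - 60*y + 70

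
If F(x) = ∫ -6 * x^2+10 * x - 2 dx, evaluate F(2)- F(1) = -1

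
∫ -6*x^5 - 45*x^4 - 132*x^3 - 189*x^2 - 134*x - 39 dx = -x^6 - 9*x^5 - 33*x^4 - 63*x^3 - 67*x^2 - 39*x + C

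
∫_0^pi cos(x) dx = 0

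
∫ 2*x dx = x^2 + C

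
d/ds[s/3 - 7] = 1/3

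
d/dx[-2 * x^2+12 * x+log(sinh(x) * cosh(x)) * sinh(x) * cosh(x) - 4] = -4*x + log(sinh(2*x)/2)*cosh(2*x) + cosh(2*x) + 12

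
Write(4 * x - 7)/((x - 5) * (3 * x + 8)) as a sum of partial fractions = 53/(23*(3*x + 8)) + 13/(23*(x - 5))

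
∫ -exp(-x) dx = exp(-x) + C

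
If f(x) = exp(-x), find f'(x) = -exp(-x)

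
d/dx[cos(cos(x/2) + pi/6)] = sin(x/2)*sin(cos(x/2) + pi/6)/2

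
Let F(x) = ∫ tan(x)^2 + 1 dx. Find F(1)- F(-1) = 2*tan(1)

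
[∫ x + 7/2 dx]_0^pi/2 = (-1 + pi/2)*(pi/4 + 4) + 4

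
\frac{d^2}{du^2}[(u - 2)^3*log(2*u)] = (6*u^3*log(u) + 6*u^3*log(2) + 5*u^3 - 12*u^2*log(u) - 18*u^2 - 12*u^2*log(2) + 12*u + 8)/u^2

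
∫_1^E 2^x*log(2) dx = -2 + 2^E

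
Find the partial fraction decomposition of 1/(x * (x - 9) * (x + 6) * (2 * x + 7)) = 8/(875*(2*x + 7)) - 1/(450*(x + 6)) + 1/(3375*(x - 9)) - 1/(378*x)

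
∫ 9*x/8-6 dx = 9*x^2/16 - 6*x + C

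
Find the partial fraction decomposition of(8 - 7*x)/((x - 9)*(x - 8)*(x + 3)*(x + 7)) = -19/(320*(x + 7)) + 29/(528*(x + 3)) + 16/(55*(x - 8)) - 55/(192*(x - 9))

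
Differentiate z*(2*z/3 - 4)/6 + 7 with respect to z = 2*z/9 - 2/3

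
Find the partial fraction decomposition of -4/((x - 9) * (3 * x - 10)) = 12/(17*(3*x - 10)) - 4/(17*(x - 9))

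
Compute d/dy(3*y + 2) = 3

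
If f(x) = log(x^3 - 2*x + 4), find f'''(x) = (6*x^6 + 12*x^4 - 168*x^3 + 24*x^2 + 48*x + 80)/(x^9 - 6*x^7 + 12*x^6 + 12*x^5 - 48*x^4 + 40*x^3 + 48*x^2 - 96*x + 64)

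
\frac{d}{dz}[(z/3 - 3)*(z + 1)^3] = 4*z^3/3 - 6*z^2 - 16*z - 26/3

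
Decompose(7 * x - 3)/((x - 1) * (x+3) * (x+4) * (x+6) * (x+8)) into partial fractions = -59/(360*(x + 8)) + 15/(28*(x + 6)) - 31/(40*(x + 4)) + 2/(5*(x + 3)) + 1/(315*(x - 1))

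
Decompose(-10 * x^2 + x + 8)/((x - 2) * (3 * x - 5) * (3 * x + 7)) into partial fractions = -439/(468*(3*x + 7)) + 163/(36*(3*x - 5)) - 30/(13*(x - 2))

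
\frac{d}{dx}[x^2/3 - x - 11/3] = 2*x/3 - 1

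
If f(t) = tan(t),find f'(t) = cos(t)^(-2)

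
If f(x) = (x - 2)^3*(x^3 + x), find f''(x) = 30*x^4 - 120*x^3 + 156*x^2 - 84*x + 24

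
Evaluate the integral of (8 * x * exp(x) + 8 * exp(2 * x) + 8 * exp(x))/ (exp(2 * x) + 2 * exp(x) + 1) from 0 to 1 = 8*E/(1 + E)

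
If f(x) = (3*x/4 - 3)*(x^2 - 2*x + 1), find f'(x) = 9*x^2/4 - 9*x + 27/4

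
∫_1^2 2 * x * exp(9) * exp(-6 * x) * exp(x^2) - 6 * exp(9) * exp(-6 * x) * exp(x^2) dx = E - exp(4)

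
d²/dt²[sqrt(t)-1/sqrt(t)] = (-t - 3)/(4*t^(5/2))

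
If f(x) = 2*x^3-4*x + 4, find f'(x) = 6*x^2 - 4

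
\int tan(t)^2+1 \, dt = tan(t) + C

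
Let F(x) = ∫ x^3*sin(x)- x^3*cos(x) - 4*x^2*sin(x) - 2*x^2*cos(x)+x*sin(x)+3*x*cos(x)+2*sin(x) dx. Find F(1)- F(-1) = 0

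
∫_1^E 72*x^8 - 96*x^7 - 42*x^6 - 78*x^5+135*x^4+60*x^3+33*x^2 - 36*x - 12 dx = 8 + (-exp(2) - E - 2 + 2*exp(3))^3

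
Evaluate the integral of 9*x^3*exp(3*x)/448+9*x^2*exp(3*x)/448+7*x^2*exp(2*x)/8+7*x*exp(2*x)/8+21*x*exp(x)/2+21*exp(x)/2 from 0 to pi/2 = -2*(pi*exp(pi/2)/8 + 7)^2 - 49 + 7*pi*exp(pi/2)/8 + 3*(pi*exp(pi/2)/8 + 7)^3/7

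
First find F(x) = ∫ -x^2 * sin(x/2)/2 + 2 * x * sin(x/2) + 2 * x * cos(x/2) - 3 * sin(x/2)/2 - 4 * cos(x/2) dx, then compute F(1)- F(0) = -3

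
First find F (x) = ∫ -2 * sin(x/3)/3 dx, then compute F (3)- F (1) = -2*cos(1/3) + 2*cos(1)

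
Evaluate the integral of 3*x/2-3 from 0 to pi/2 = -3 + 3*(-2 + pi/2)^2/4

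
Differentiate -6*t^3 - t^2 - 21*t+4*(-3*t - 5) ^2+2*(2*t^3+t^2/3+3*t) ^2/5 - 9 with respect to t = 48*t^5/5 + 8*t^4/3 + 872*t^3/45 - 78*t^2/5 + 386*t/5 + 99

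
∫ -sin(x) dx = cos(x) + C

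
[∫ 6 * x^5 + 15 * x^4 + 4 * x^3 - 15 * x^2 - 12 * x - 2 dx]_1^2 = 116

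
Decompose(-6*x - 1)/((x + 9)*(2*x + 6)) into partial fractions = -53/(12*(x + 9)) + 17/(12*(x + 3))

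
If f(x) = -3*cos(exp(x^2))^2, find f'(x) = 6*x*exp(x^2)*sin(2*exp(x^2))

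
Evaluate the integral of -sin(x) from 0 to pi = -2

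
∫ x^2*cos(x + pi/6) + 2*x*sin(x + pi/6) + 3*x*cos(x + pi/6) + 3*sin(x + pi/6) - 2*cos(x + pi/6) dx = (x^2 + 3*x - 2)*sin(x + pi/6) + C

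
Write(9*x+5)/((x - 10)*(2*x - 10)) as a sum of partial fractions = -5/(x - 5) + 19/(2*(x - 10))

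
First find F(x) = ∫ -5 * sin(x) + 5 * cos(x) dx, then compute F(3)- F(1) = 5*cos(3) - 5*sin(1) - 5*cos(1) + 5*sin(3)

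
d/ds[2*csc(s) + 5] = -2*cot(s)*csc(s)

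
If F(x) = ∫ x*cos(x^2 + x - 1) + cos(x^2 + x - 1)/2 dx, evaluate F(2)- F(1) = sin(5)/2 - sin(1)/2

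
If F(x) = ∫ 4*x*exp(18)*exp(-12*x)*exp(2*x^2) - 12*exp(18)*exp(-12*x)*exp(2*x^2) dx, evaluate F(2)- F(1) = -exp(8) + exp(2)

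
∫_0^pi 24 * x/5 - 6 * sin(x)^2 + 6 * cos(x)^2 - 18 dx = -18*pi + 12*pi^2/5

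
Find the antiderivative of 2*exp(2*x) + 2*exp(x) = (exp(x) + 1)^2 + C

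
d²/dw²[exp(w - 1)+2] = exp(w - 1)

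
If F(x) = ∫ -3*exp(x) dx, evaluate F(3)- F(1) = -3*exp(3) + 3*E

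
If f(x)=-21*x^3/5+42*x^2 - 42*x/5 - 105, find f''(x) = 84 - 126*x/5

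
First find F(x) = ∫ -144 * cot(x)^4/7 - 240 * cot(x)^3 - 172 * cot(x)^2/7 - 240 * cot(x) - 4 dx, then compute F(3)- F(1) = 48*cot(3)^3/7 - 120*cot(1)^2 + 4*cot(3) - 4*cot(1) - 48*cot(1)^3/7 + 120*cot(3)^2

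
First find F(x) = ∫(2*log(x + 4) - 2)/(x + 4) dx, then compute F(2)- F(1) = -2*log(6) - log(5)^2 + log(6)^2 + 2*log(5)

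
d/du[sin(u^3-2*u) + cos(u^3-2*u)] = -3*u^2*sin(u^3 - 2*u) + 3*u^2*cos(u^3 - 2*u) + 2*sin(u^3 - 2*u) - 2*cos(u^3 - 2*u)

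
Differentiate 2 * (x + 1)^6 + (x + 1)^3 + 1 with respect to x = 12*x^5 + 60*x^4 + 120*x^3 + 123*x^2 + 66*x + 15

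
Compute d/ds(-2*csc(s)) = 2*cot(s)*csc(s)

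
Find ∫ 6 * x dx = 3*x^2 + C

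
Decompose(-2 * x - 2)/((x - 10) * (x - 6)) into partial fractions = 7/(2*(x - 6)) - 11/(2*(x - 10))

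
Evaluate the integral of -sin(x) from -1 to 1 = 0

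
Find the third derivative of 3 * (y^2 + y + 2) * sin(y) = -3*y^2*cos(y) - 18*y*sin(y) - 3*y*cos(y) - 9*sin(y) + 12*cos(y)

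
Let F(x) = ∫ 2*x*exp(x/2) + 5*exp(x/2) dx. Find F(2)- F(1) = -6*exp(1/2) + 10*E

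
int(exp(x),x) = exp(x) + C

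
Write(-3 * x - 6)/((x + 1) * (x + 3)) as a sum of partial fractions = -3/(2*(x + 3)) - 3/(2*(x + 1))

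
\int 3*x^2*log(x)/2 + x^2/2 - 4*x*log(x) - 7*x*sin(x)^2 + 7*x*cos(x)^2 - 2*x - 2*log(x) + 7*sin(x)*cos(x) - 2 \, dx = -x*((-x^2 + 4*x + 4)*log(x) - 7*sin(2*x))/2 + C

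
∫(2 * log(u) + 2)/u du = (log(u) + 1)^2 + C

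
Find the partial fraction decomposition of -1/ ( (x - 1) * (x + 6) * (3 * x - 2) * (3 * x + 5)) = -9/(728*(3*x + 5)) + 9/(140*(3*x - 2)) + 1/(1820*(x + 6)) - 1/(56*(x - 1))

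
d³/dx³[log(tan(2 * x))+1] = 16*tan(2*x)^3 + 16*tan(2*x) + 16/tan(2*x) + 16/tan(2*x)^3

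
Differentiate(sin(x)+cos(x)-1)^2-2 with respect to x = 2*cos(2*x) - 2*sqrt(2)*cos(x + pi/4)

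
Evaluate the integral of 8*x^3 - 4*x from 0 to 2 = 24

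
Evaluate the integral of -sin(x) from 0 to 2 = -1 + cos(2)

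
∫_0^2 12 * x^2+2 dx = 36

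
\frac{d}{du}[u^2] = 2*u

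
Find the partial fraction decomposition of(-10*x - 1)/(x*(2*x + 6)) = -29/(6*(x + 3)) - 1/(6*x)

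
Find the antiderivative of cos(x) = sin(x) + C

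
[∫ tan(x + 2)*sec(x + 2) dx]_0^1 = sec(3) - sec(2)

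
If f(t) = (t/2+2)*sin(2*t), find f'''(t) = -4*t*cos(2*t) - 6*sin(2*t) - 16*cos(2*t)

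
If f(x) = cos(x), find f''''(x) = cos(x)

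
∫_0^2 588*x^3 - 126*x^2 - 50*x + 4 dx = 1924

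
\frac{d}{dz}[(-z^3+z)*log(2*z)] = -3*z^2*log(z) - 3*z^2*log(2) - z^2 + log(z) + log(2) + 1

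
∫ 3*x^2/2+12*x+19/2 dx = x^3/2 + 6*x^2 + 19*x/2 + C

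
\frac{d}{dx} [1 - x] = -1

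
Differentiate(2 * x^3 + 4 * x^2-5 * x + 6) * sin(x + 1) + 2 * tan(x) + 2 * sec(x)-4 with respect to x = 2*x^3*cos(x + 1) + 6*x^2*sin(x + 1) + 4*x^2*cos(x + 1) + 8*x*sin(x + 1) - 5*x*cos(x + 1) - 5*sin(x + 1) + 6*cos(x + 1) + 2*tan(x)^2 + 2*tan(x)*sec(x) + 2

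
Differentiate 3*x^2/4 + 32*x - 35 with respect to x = 3*x/2 + 32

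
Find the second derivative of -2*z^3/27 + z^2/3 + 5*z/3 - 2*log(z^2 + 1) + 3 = (-4*z^5 + 6*z^4 - 8*z^3 + 48*z^2 - 4*z - 30)/(9*z^4 + 18*z^2 + 9)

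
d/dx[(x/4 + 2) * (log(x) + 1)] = (x*log(x) + 2*x + 8)/(4*x)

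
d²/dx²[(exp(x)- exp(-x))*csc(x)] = 4*(-exp(2*x)*sin(2*x) + 2*exp(2*x) - sin(2*x) - 2)*exp(-x)/(3*sin(x) - sin(3*x))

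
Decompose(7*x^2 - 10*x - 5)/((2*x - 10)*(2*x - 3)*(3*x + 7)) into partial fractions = 127/(253*(3*x + 7)) + 17/(322*(2*x - 3)) + 30/(77*(x - 5))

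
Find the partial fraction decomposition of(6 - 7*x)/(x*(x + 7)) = -55/(7*(x + 7)) + 6/(7*x)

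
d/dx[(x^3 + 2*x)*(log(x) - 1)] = 3*x^2*log(x) - 2*x^2 + 2*log(x)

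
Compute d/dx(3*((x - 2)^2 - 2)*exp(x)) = 3*x^2*exp(x) - 6*x*exp(x) - 6*exp(x)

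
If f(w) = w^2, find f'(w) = 2*w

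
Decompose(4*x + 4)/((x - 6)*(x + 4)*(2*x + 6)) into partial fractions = -3/(5*(x + 4)) + 4/(9*(x + 3)) + 7/(45*(x - 6))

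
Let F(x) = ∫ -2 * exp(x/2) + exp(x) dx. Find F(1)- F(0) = -1 + (-2 + exp(1/2))^2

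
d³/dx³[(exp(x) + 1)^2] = 8*exp(2*x) + 2*exp(x)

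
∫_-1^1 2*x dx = 0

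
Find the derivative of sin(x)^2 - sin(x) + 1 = sin(2*x) - cos(x)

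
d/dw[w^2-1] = 2*w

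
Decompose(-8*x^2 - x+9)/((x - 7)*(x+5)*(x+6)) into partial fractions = -21/(x + 6) + 31/(2*(x + 5)) - 5/(2*(x - 7))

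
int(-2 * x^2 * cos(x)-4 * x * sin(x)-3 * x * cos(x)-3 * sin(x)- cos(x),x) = (-2*x^2 - 3*x - 1)*sin(x) + C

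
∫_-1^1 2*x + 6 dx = 12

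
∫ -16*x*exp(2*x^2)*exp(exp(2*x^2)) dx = -4*exp(exp(2*x^2)) + C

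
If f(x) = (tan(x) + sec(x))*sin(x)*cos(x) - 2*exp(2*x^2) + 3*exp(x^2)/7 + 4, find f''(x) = -32*x^2*exp(2*x^2) + 12*x^2*exp(x^2)/7 - 8*exp(2*x^2) + 6*exp(x^2)/7 - sin(x) + 2*cos(2*x)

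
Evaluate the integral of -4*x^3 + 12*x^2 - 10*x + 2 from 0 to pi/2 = -((-1 + pi/2)^2 + 1)^2 + 3*(-1 + pi/2)^2 + 1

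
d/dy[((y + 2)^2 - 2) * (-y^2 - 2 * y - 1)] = -4*y^3 - 18*y^2 - 22*y - 8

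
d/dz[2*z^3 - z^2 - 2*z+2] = 6*z^2 - 2*z - 2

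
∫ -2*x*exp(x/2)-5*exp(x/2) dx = (-4*x - 2)*exp(x/2) + C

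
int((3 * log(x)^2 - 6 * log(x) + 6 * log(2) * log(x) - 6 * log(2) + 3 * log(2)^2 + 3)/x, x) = (log(2*x) - 1)^3 + C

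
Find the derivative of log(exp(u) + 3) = exp(u)/(exp(u) + 3)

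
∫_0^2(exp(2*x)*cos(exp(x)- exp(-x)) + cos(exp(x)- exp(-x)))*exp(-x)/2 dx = -sin(-exp(2) + exp(-2))/2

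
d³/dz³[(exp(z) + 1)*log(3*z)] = (z^3*exp(z)*log(z) + z^3*exp(z)*log(3) + 3*z^2*exp(z) - 3*z*exp(z) + 2*exp(z) + 2)/z^3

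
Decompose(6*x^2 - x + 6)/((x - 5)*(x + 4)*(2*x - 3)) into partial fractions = -72/(77*(2*x - 3)) + 106/(99*(x + 4)) + 151/(63*(x - 5))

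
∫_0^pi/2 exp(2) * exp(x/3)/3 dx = -exp(2) + exp(pi/6 + 2)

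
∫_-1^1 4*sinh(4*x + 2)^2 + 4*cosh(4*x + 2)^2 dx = sinh(4)/2 + sinh(12)/2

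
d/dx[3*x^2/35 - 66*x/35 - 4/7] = 6*x/35 - 66/35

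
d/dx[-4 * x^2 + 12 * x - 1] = 12 - 8*x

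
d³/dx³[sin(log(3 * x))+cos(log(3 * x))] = 2*(sin(log(x) + log(3)) + 2*cos(log(x) + log(3)))/x^3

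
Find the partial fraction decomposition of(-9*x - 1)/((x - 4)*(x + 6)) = -53/(10*(x + 6)) - 37/(10*(x - 4))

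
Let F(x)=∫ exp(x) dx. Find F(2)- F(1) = -E + exp(2)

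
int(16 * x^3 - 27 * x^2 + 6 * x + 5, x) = 4*x^4 - 9*x^3 + 3*x^2 + 5*x + C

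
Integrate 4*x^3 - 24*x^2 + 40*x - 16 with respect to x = x^4 - 8*x^3 + 20*x^2 - 16*x + C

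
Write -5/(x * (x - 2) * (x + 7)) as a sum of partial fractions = -5/(63*(x + 7)) - 5/(18*(x - 2)) + 5/(14*x)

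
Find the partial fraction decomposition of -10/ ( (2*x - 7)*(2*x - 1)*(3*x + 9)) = 10/(63*(2*x - 1)) - 10/(117*(2*x - 7)) - 10/(273*(x + 3))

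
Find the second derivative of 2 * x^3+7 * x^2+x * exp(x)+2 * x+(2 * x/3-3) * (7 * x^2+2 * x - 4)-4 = x*exp(x) + 40*x + 2*exp(x) - 76/3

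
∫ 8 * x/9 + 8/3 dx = 4*x^2/9 + 8*x/3 + C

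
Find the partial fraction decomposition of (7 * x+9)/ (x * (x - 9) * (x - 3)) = -5/(3*(x - 3)) + 4/(3*(x - 9)) + 1/(3*x)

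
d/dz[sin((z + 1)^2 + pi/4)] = 2*z*cos(z^2 + 2*z + pi/4 + 1) + 2*cos(z^2 + 2*z + pi/4 + 1)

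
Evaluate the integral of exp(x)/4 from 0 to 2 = -1/4 + exp(2)/4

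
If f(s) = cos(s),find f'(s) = -sin(s)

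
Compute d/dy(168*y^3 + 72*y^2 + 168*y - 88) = 504*y^2 + 144*y + 168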